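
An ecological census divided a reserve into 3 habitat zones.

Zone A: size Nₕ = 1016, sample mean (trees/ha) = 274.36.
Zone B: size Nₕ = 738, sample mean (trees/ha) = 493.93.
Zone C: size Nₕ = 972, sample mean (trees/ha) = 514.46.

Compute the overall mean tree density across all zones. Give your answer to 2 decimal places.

419.41

N = 1016 + 738 + 972 = 2726.
Overall mean = Σ (Nₕ/N)·x̄ₕ — weight by population share, not a simple average.
Σ Nₕx̄ₕ = 1016·274.36 + 738·493.93 + 972·514.46 = 278749.76 + 364520.34 + 500055.12 = 1143325.22.
Divide by N: 1143325.22 / 2726 = 419.4150... → 419.41.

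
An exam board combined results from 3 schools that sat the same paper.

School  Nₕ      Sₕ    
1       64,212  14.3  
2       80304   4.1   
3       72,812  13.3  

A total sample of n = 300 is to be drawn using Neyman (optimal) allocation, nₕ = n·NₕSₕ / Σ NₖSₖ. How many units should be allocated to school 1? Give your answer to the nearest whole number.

124

Σ NₕSₕ = 64212·14.3 + 80304·4.1 + 72812·13.3 = 2215877.6.
Share for 1: 918231.6/2215877.6 = 0.41439.
n_1 = 300 × 0.41439 = 124.316... → 124.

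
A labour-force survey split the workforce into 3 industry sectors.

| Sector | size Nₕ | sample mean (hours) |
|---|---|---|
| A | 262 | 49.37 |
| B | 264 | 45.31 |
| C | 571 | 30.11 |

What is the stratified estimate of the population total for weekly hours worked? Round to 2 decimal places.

Estimate total by summing Nₕ·x̄ₕ over strata.
262·49.37 + 264·45.31 + 571·30.11 = 12934.94 + 11961.84 + 17192.81 = 42089.59.

42089.59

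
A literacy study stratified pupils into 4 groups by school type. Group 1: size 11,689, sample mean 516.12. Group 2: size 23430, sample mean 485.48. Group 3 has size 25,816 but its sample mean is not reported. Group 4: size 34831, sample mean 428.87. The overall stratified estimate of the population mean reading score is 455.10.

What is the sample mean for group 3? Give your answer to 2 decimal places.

435.29

N = 11689 + 23430 + 25816 + 34831 = 95766.
Overall total = μ·N = 455.10·95766 = 43583106.6.
Subtract the known strata: 11689·516.12 + 23430·485.48 + 34831·428.87 = 32345694.05.
Remaining total for group 3: 43583106.6 − 32345694.05 = 11237412.55.
Divide by its size: 11237412.55 / 25816 = 435.2887... → 435.29.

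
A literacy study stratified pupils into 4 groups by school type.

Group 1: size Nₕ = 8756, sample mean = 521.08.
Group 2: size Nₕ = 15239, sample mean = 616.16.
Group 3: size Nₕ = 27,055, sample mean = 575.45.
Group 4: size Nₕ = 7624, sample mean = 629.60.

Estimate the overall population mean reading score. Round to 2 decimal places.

584.95

N = 8756 + 15239 + 27055 + 7624 = 58674.
Weight each subgroup mean by Nₕ/N and sum.
Σ Nₕx̄ₕ = 8756·521.08 + 15239·616.16 + 27055·575.45 + 7624·629.60 = 4562576.48 + 9389662.24 + 15568799.75 + 4800070.4 = 34321108.87.
Divide by N: 34321108.87 / 58674 = 584.9458... → 584.95.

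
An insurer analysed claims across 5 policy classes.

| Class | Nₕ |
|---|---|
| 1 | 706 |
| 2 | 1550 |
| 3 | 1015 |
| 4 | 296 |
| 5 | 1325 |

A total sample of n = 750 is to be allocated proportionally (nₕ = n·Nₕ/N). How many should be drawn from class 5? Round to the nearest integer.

Share of class 5 = 1325/4892 = 0.27085.
Allocate 750 × 0.27085 = 203.138... → 203.

203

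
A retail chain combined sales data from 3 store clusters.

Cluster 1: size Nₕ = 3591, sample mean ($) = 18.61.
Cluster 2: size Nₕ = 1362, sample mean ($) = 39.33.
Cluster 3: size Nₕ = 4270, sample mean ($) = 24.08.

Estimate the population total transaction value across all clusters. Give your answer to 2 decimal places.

Population total = Σ Nₕ·x̄ₕ (each stratum's size times its mean).
3591·18.61 + 1362·39.33 + 4270·24.08 = 66828.51 + 53567.46 + 102821.6 = 223217.57.

223217.57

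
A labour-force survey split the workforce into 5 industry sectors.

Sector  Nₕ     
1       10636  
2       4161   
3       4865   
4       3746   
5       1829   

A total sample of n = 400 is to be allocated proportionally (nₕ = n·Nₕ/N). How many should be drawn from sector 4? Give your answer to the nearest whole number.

59

Share of sector 4 = 3746/25237 = 0.14843.
Allocate 400 × 0.14843 = 59.373... → 59.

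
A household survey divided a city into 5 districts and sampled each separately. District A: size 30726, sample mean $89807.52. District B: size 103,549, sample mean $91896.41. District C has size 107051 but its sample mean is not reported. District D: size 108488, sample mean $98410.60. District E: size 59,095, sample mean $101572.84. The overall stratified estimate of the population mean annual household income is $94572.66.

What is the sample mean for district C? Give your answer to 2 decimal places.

90775.32

Σ Nₕx̄ₕ = N·μ, so 107051·x̄_C = 408909·94572.66 − (30726·89807.52 + 103549·91896.41 + 108488·98410.60 + 59095·101572.84).
= 38671611827.94 − 28954023371.21 = 9717588456.73.
x̄_C = 9717588456.73 / 107051 = 90775.3170... → 90775.32.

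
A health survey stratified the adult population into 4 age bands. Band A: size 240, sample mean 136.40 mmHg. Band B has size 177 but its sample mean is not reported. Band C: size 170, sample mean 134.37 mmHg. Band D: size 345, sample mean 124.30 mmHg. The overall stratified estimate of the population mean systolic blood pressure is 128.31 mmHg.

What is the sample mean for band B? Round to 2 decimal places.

119.34

N = 240 + 177 + 170 + 345 = 932.
Overall total = μ·N = 128.31·932 = 119584.92.
Subtract the known strata: 240·136.40 + 170·134.37 + 345·124.30 = 98462.4.
Remaining total for band B: 119584.92 − 98462.4 = 21122.52.
Divide by its size: 21122.52 / 177 = 119.3363... → 119.34.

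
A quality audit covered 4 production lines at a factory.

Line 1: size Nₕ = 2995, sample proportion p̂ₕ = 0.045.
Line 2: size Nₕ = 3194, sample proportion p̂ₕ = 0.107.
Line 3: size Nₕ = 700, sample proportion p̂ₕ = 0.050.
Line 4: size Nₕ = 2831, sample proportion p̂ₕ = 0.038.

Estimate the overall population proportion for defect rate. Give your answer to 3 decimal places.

0.064

Wₕ = Nₕ/N with N = 9720: 0.3081, 0.3286, 0.0720, 0.2913.
p̂_st = 0.3081·0.045 + 0.3286·0.107 + 0.0720·0.050 + 0.2913·0.038 ≈ 0.06369... → 0.064.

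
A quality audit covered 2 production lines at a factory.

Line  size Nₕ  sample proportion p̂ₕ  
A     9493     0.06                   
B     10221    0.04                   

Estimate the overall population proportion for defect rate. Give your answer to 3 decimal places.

Wₕ = Nₕ/N with N = 19714: 0.4815, 0.5185.
p̂_st = 0.4815·0.06 + 0.5185·0.04 ≈ 0.04963... → 0.050.

0.050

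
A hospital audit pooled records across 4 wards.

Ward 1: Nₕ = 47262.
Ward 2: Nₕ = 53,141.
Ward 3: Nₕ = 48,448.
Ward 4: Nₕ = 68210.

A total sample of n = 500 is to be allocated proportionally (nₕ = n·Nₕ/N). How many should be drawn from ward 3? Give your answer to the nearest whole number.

112

Share of ward 3 = 48448/217061 = 0.22320.
Allocate 500 × 0.22320 = 111.600... → 112.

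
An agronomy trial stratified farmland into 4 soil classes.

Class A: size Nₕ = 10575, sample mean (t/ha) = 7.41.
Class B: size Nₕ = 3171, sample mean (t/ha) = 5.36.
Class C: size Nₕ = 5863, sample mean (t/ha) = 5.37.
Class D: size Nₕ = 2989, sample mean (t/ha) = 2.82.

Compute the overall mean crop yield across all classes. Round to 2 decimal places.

5.99

x̄_st = (Σ Nₕx̄ₕ) / (Σ Nₕ) = (10575·7.41 + 3171·5.36 + 5863·5.37 + 2989·2.82) / 22598
= 135270.6 / 22598 = 5.9860... → 5.99.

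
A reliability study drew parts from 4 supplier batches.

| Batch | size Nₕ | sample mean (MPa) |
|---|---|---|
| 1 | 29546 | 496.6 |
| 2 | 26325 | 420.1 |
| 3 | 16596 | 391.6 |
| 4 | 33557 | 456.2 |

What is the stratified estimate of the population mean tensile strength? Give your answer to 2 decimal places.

448.38

N = 29546 + 26325 + 16596 + 33557 = 106024.
The stratified mean weights each stratum mean by its population share Nₕ/N.
Σ Nₕx̄ₕ = 29546·496.6 + 26325·420.1 + 16596·391.6 + 33557·456.2 = 14672543.6 + 11059132.5 + 6498993.6 + 15308703.4 = 47539373.1.
Divide by N: 47539373.1 / 106024 = 448.3831... → 448.38.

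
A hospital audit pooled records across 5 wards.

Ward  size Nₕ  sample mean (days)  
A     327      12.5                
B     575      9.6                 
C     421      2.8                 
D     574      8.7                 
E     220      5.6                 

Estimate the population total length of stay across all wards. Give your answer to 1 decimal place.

Population total = Σ Nₕ·x̄ₕ (each stratum's size times its mean).
327·12.5 + 575·9.6 + 421·2.8 + 574·8.7 + 220·5.6 = 4087.5 + 5520 + 1178.8 + 4993.8 + 1232 = 17012.1.

17012.1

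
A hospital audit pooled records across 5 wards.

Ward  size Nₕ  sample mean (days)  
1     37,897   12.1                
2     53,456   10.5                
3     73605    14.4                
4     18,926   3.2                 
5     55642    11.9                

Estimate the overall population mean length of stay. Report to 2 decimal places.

11.70

N = 239526; weights Wₕ = Nₕ/N = (0.1582, 0.2232, 0.3073, 0.0790, 0.2323).
x̄_st = Σ Wₕ·x̄ₕ = 0.1582·12.1 + 0.2232·10.5 + 0.3073·14.4 + 0.0790·3.2 + 0.2323·11.9 ≈ 11.7000...
→ 11.70.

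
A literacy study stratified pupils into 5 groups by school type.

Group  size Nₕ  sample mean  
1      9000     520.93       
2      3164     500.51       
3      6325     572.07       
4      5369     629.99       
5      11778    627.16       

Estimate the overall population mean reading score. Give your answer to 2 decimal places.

N = 9000 + 3164 + 6325 + 5369 + 11778 = 35636.
The stratified mean weights each stratum mean by its population share Nₕ/N.
Σ Nₕx̄ₕ = 9000·520.93 + 3164·500.51 + 6325·572.07 + 5369·629.99 + 11778·627.16 = 4688370 + 1583613.64 + 3618342.75 + 3382416.31 + 7386690.48 = 20659433.18.
Divide by N: 20659433.18 / 35636 = 579.7349... → 579.73.

579.73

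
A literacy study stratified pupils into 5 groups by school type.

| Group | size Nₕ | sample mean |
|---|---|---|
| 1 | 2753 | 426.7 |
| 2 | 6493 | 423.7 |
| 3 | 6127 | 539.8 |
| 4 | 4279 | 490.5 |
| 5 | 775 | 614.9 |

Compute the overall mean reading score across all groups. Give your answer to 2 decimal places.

480.18

N = 2753 + 6493 + 6127 + 4279 + 775 = 20427.
Weight each subgroup mean by Nₕ/N and sum.
Σ Nₕx̄ₕ = 2753·426.7 + 6493·423.7 + 6127·539.8 + 4279·490.5 + 775·614.9 = 1174705.1 + 2751084.1 + 3307354.6 + 2098849.5 + 476547.5 = 9808540.8.
Divide by N: 9808540.8 / 20427 = 480.1753... → 480.18.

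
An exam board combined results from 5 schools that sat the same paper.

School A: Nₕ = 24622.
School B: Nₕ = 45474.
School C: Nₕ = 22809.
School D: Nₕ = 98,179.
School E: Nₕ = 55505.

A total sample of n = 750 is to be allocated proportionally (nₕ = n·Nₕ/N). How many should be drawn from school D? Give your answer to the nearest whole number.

299

N = 24622 + 45474 + 22809 + 98179 + 55505 = 246589.
n_D = 750·98179/246589 = 298.611... → 299.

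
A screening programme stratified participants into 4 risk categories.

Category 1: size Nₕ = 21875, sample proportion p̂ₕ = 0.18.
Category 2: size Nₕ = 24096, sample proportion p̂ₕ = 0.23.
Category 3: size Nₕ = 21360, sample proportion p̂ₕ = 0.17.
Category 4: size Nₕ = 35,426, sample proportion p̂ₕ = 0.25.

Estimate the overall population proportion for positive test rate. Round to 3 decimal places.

0.214

Wₕ = Nₕ/N with N = 102757: 0.2129, 0.2345, 0.2079, 0.3448.
p̂_st = 0.2129·0.18 + 0.2345·0.23 + 0.2079·0.17 + 0.3448·0.25 ≈ 0.21378... → 0.214.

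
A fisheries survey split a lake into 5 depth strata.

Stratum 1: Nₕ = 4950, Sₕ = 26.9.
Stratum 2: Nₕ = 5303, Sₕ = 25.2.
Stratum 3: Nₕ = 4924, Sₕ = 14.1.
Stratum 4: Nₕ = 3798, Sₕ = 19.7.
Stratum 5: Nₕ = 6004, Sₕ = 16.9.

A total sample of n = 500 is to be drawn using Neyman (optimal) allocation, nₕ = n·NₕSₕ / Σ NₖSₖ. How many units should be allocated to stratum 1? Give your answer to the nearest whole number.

130

Σ NₕSₕ = 4950·26.9 + 5303·25.2 + 4924·14.1 + 3798·19.7 + 6004·16.9 = 512507.2.
Share for 1: 133155/512507.2 = 0.25981.
n_1 = 500 × 0.25981 = 129.905... → 130.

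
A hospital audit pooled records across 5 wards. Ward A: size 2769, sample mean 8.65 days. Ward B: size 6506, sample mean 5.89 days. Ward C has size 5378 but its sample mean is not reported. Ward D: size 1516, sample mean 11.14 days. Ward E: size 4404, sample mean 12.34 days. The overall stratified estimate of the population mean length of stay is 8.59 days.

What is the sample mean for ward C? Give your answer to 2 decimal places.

N = 2769 + 6506 + 5378 + 1516 + 4404 = 20573.
Overall total = μ·N = 8.59·20573 = 176722.07.
Subtract the known strata: 2769·8.65 + 6506·5.89 + 1516·11.14 + 4404·12.34 = 133505.79.
Remaining total for ward C: 176722.07 − 133505.79 = 43216.28.
Divide by its size: 43216.28 / 5378 = 8.0358... → 8.04.

8.04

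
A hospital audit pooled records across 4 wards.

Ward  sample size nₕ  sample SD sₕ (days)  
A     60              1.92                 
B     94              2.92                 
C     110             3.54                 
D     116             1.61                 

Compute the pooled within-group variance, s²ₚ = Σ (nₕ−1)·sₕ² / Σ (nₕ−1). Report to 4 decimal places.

Degrees of freedom: 59 + 93 + 109 + 115 = 376.
Σ(nₕ−1)sₕ² = 59·3.6864 + 93·8.5264 + 109·12.5316 + 115·2.5921 = 2674.4887.
s²ₚ = 2674.4887 / 376 = 7.113002... → 7.1130.

7.1130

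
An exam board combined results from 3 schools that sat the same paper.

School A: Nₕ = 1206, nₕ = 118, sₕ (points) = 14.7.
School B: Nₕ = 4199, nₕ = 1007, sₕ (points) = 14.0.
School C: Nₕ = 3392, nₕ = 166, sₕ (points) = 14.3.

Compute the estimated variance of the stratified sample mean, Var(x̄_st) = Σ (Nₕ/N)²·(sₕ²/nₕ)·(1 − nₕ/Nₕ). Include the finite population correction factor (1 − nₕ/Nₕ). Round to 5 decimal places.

N = 8797; Wₕ = Nₕ/N.
school A: (1206/8797)²·14.7²/118·(1 − 118/1206) = 0.03104986
school B: (4199/8797)²·14.0²/1007·(1 − 1007/4199) = 0.03371058
school C: (3392/8797)²·14.3²/166·(1 − 166/3392) = 0.17418671
Sum = 0.23894715 → 0.23895.

0.23895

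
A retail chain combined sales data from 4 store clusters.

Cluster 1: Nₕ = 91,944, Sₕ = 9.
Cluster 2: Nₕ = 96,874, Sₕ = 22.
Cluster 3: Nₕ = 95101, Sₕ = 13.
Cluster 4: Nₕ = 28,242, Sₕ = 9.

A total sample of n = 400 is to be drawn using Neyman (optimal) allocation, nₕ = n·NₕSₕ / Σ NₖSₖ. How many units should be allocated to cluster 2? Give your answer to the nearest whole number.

Σ NₕSₕ = 91944·9 + 96874·22 + 95101·13 + 28242·9 = 4449215.
Share for 2: 2131228/4449215 = 0.47901.
n_2 = 400 × 0.47901 = 191.605... → 192.

192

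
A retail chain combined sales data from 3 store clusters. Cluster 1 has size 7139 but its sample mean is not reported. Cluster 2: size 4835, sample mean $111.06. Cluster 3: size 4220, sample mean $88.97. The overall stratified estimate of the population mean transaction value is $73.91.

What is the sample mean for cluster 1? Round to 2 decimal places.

39.85

N = 7139 + 4835 + 4220 = 16194.
Overall total = μ·N = 73.91·16194 = 1196898.54.
Subtract the known strata: 4835·111.06 + 4220·88.97 = 912428.5.
Remaining total for cluster 1: 1196898.54 − 912428.5 = 284470.04.
Divide by its size: 284470.04 / 7139 = 39.8473... → 39.85.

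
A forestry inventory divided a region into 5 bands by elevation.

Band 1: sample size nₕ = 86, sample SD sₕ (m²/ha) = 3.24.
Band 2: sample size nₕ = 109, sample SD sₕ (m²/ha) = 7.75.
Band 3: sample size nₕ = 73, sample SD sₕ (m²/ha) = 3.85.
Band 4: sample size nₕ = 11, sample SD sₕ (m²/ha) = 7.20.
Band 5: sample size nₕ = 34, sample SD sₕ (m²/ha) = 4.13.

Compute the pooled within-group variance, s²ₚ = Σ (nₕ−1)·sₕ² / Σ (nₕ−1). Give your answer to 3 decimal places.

1: (86−1)·3.24² = 85·10.4976 = 892.296
2: (109−1)·7.75² = 108·60.0625 = 6486.75
3: (73−1)·3.85² = 72·14.8225 = 1067.22
4: (11−1)·7.20² = 10·51.84 = 518.4
5: (34−1)·4.13² = 33·17.0569 = 562.8777
Numerator = 9527.5437; denominator = Σ(nₕ−1) = 308.
s²ₚ = 9527.5437/308 = 30.93358... → 30.934.

30.934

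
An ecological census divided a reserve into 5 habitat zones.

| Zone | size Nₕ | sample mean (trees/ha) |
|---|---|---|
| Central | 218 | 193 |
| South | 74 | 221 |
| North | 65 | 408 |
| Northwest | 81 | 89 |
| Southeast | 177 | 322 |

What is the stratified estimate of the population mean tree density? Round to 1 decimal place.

242.5

x̄_st = (Σ Nₕx̄ₕ) / (Σ Nₕ) = (218·193 + 74·221 + 65·408 + 81·89 + 177·322) / 615
= 149151 / 615 = 242.522... → 242.5.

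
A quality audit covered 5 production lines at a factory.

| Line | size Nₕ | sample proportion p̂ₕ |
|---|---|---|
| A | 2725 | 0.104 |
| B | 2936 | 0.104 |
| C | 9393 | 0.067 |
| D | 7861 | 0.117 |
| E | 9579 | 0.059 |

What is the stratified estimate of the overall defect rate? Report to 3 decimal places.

0.083

Wₕ = Nₕ/N with N = 32494: 0.0839, 0.0904, 0.2891, 0.2419, 0.2948.
p̂_st = 0.0839·0.104 + 0.0904·0.104 + 0.2891·0.067 + 0.2419·0.117 + 0.2948·0.059 ≈ 0.08318... → 0.083.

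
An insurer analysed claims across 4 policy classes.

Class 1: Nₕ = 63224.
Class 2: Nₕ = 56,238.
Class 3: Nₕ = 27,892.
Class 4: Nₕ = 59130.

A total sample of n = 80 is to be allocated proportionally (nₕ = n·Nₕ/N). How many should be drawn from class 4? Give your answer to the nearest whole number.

N = 63224 + 56238 + 27892 + 59130 = 206484.
n_4 = 80·59130/206484 = 22.909... → 23.

23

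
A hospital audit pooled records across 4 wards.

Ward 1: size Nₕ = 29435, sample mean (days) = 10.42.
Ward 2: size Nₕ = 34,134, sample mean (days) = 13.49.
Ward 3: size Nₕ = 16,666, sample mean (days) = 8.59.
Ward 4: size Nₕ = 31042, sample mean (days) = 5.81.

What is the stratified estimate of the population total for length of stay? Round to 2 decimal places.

Estimate total by summing Nₕ·x̄ₕ over strata.
29435·10.42 + 34134·13.49 + 16666·8.59 + 31042·5.81 = 306712.7 + 460467.66 + 143160.94 + 180354.02 = 1090695.32.

1090695.32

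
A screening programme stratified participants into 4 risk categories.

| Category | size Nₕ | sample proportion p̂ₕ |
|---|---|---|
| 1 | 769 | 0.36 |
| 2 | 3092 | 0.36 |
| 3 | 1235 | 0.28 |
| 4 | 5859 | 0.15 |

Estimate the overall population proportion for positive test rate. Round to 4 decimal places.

Wₕ = Nₕ/N with N = 10955: 0.0702, 0.2822, 0.1127, 0.5348.
p̂_st = 0.0702·0.36 + 0.2822·0.36 + 0.1127·0.28 + 0.5348·0.15 ≈ 0.238668... → 0.2387.

0.2387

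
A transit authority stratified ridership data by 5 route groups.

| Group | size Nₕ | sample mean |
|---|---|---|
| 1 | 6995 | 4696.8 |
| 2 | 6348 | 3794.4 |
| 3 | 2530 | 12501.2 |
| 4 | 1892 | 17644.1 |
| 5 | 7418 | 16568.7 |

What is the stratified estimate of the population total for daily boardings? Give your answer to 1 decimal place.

244858257.0

1: 6995·4696.8 = 32854116
2: 6348·3794.4 = 24086851.2
3: 2530·12501.2 = 31628036
4: 1892·17644.1 = 33382637.2
5: 7418·16568.7 = 122906616.6
τ̂ = Σ Nₕx̄ₕ = 244858257.0.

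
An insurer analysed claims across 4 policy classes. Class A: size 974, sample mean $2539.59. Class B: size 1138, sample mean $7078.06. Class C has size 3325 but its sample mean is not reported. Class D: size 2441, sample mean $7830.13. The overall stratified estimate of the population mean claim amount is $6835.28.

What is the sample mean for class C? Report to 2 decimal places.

7280.18

N = 974 + 1138 + 3325 + 2441 = 7878.
Overall total = μ·N = 6835.28·7878 = 53848335.84.
Subtract the known strata: 974·2539.59 + 1138·7078.06 + 2441·7830.13 = 29641740.27.
Remaining total for class C: 53848335.84 − 29641740.27 = 24206595.57.
Divide by its size: 24206595.57 / 3325 = 7280.1791... → 7280.18.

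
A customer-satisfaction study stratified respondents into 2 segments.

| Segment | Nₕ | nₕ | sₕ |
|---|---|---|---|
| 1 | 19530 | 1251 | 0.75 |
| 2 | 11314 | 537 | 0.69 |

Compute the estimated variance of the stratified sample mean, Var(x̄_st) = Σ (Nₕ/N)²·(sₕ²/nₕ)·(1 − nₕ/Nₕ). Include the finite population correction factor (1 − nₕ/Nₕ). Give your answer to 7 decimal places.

N = 30844; Wₕ = Nₕ/N.
segment 1: (19530/30844)²·0.75²/1251·(1 − 1251/19530) = 0.0001687246
segment 2: (11314/30844)²·0.69²/537·(1 − 537/11314) = 0.0001136309
Sum = 0.0002823556 → 0.0002824.

0.0002824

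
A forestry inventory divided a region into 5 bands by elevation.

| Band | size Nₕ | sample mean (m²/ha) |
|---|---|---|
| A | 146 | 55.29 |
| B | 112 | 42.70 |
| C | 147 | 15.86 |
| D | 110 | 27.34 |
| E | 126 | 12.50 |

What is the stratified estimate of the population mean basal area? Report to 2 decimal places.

30.84

N = 146 + 112 + 147 + 110 + 126 = 641.
The stratified mean weights each stratum mean by its population share Nₕ/N.
Σ Nₕx̄ₕ = 146·55.29 + 112·42.70 + 147·15.86 + 110·27.34 + 126·12.50 = 8072.34 + 4782.4 + 2331.42 + 3007.4 + 1575 = 19768.56.
Divide by N: 19768.56 / 641 = 30.8402... → 30.84.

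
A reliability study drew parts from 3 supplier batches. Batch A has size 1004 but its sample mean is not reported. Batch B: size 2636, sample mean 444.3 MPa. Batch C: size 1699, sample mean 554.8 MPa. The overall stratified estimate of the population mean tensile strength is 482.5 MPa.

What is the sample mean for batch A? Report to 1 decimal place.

Σ Nₕx̄ₕ = N·μ, so 1004·x̄_A = 5339·482.5 − (2636·444.3 + 1699·554.8).
= 2576067.5 − 2113780 = 462287.5.
x̄_A = 462287.5 / 1004 = 460.446... → 460.4.

460.4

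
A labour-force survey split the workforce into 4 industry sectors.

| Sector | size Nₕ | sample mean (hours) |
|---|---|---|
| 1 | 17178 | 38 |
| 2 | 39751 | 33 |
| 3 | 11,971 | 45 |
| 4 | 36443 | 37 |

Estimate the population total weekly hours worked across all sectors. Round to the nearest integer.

Estimate total by summing Nₕ·x̄ₕ over strata.
17178·38 + 39751·33 + 11971·45 + 36443·37 = 652764 + 1311783 + 538695 + 1348391 = 3851633.

3851633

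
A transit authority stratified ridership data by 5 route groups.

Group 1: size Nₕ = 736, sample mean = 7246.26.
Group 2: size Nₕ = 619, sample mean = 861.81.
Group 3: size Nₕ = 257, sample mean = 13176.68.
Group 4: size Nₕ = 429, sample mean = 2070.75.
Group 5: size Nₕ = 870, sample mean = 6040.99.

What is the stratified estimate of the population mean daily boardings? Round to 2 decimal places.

5289.29

N = 736 + 619 + 257 + 429 + 870 = 2911.
The stratified mean weights each stratum mean by its population share Nₕ/N.
Σ Nₕx̄ₕ = 736·7246.26 + 619·861.81 + 257·13176.68 + 429·2070.75 + 870·6040.99 = 5333247.36 + 533460.39 + 3386406.76 + 888351.75 + 5255661.3 = 15397127.56.
Divide by N: 15397127.56 / 2911 = 5289.2915... → 5289.29.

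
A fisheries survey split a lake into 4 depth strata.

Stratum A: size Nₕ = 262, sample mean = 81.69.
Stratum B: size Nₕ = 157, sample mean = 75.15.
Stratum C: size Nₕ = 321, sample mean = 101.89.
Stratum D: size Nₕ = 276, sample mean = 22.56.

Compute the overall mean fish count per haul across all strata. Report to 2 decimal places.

x̄_st = (Σ Nₕx̄ₕ) / (Σ Nₕ) = (262·81.69 + 157·75.15 + 321·101.89 + 276·22.56) / 1016
= 72134.58 / 1016 = 70.9986... → 71.00.

71.00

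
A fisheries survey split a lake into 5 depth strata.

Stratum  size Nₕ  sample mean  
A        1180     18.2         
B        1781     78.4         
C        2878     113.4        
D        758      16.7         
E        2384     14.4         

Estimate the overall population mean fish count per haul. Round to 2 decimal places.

x̄_st = (Σ Nₕx̄ₕ) / (Σ Nₕ) = (1180·18.2 + 1781·78.4 + 2878·113.4 + 758·16.7 + 2384·14.4) / 8981
= 534459.8 / 8981 = 59.5101... → 59.51.

59.51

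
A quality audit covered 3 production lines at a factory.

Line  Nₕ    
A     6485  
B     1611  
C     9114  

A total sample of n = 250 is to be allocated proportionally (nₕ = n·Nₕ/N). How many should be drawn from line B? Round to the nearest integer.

N = 6485 + 1611 + 9114 = 17210.
n_B = 250·1611/17210 = 23.402... → 23.

23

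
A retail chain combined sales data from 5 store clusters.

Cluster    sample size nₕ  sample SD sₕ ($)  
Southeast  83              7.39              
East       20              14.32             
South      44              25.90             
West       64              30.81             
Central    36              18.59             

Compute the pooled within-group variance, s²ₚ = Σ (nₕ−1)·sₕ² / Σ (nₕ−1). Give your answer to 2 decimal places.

Degrees of freedom: 82 + 19 + 43 + 63 + 35 = 242.
Σ(nₕ−1)sₕ² = 82·54.6121 + 19·205.0624 + 43·670.81 + 63·949.2561 + 35·345.5881 = 109117.9256.
s²ₚ = 109117.9256 / 242 = 450.9005... → 450.90.

450.90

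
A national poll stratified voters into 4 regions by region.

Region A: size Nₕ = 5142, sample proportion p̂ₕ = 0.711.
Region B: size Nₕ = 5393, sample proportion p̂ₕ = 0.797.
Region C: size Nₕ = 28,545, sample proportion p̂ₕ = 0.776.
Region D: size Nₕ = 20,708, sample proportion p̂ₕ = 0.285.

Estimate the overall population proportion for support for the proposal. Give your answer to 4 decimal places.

0.6022

N = 5142 + 5393 + 28545 + 20708 = 59788.
Overall proportion = Σ (Nₕ/N)·p̂ₕ.
Σ Nₕp̂ₕ = 3655.962 + 4298.221 + 22150.92 + 5901.78 = 36006.883.
36006.883 / 59788 = 0.602243... → 0.6022.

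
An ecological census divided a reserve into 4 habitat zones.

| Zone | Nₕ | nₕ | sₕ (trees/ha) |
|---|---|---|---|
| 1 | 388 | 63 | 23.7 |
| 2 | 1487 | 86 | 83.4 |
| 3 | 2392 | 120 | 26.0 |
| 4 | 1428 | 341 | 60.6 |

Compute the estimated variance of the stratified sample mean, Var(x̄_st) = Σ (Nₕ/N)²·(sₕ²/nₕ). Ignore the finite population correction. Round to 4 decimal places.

N = 5695. Term for each stratum: Wₕ²sₕ²/nₕ.
Var(x̄_st) = 0.0413840 + 5.5140174 + 0.9938031 + 0.6771109 = 7.2263154 → 7.2263.

7.2263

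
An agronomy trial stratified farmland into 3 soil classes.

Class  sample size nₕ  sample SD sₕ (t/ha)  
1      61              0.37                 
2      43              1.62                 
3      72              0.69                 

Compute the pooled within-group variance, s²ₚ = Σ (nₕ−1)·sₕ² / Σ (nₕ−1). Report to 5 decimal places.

0.88001

1: (61−1)·0.37² = 60·0.1369 = 8.214
2: (43−1)·1.62² = 42·2.6244 = 110.2248
3: (72−1)·0.69² = 71·0.4761 = 33.8031
Numerator = 152.2419; denominator = Σ(nₕ−1) = 173.
s²ₚ = 152.2419/173 = 0.8800110... → 0.88001.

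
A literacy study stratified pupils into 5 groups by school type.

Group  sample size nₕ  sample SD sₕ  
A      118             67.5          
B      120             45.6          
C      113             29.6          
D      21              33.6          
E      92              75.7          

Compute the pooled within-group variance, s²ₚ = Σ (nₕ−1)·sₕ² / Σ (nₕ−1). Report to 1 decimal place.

Degrees of freedom: 117 + 119 + 112 + 20 + 91 = 459.
Σ(nₕ−1)sₕ² = 117·4556.25 + 119·2079.36 + 112·876.16 + 20·1128.96 + 91·5730.49 = 1422708.8.
s²ₚ = 1422708.8 / 459 = 3099.583... → 3099.6.

3099.6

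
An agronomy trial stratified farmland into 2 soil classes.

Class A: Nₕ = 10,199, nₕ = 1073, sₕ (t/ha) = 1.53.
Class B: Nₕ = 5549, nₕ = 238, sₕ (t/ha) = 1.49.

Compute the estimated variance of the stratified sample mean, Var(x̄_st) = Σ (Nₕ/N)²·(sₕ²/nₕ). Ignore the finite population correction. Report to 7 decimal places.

0.0020732

N = 15748; Wₕ = Nₕ/N.
class A: (10199/15748)²·1.53²/1073 = 0.0009150557
class B: (5549/15748)²·1.49²/238 = 0.0011581751
Sum = 0.0020732307 → 0.0020732.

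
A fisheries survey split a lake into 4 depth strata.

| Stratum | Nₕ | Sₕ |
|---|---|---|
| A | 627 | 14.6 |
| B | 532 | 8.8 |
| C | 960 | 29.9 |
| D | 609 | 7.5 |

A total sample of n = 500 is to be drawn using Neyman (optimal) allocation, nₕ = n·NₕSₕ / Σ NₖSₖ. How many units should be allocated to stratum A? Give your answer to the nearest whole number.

Σ NₕSₕ = 627·14.6 + 532·8.8 + 960·29.9 + 609·7.5 = 47107.3.
Share for A: 9154.2/47107.3 = 0.19433.
n_A = 500 × 0.19433 = 97.163... → 97.

97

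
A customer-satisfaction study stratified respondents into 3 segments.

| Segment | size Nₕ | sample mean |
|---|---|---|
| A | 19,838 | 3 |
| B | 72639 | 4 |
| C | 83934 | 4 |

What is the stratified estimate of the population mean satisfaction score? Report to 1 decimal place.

3.9

x̄_st = (Σ Nₕx̄ₕ) / (Σ Nₕ) = (19838·3 + 72639·4 + 83934·4) / 176411
= 685806 / 176411 = 3.888... → 3.9.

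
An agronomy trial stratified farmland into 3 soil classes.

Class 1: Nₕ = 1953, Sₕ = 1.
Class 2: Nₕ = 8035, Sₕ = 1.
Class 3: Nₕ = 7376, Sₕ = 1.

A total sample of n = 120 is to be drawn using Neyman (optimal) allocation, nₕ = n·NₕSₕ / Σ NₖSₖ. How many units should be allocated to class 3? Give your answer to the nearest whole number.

51

Σ NₕSₕ = 1953·1 + 8035·1 + 7376·1 = 17364.
Share for 3: 7376/17364 = 0.42479.
n_3 = 120 × 0.42479 = 50.974... → 51.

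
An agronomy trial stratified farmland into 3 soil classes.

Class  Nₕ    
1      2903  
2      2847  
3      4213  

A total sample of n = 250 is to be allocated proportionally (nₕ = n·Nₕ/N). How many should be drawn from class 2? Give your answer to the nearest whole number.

Share of class 2 = 2847/9963 = 0.28576.
Allocate 250 × 0.28576 = 71.439... → 71.

71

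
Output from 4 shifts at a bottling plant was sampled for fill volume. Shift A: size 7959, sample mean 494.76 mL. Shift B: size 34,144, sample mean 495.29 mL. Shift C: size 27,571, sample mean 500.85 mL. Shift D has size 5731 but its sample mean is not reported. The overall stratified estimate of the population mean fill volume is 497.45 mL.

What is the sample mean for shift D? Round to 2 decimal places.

N = 7959 + 34144 + 27571 + 5731 = 75405.
Overall total = μ·N = 497.45·75405 = 37510217.25.
Subtract the known strata: 7959·494.76 + 34144·495.29 + 27571·500.85 = 34657911.95.
Remaining total for shift D: 37510217.25 − 34657911.95 = 2852305.3.
Divide by its size: 2852305.3 / 5731 = 497.6977... → 497.70.

497.70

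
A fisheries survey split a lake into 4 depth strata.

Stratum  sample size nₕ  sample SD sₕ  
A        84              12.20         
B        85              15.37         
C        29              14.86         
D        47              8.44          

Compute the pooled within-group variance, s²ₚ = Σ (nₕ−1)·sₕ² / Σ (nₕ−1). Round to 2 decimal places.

A: (84−1)·12.20² = 83·148.84 = 12353.72
B: (85−1)·15.37² = 84·236.2369 = 19843.8996
C: (29−1)·14.86² = 28·220.8196 = 6182.9488
D: (47−1)·8.44² = 46·71.2336 = 3276.7456
Numerator = 41657.314; denominator = Σ(nₕ−1) = 241.
s²ₚ = 41657.314/241 = 172.8519... → 172.85.

172.85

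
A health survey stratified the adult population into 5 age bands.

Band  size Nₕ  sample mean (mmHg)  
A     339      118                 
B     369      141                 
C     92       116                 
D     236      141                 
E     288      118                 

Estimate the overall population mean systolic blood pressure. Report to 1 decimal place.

128.4

N = 339 + 369 + 92 + 236 + 288 = 1324.
Overall mean = Σ (Nₕ/N)·x̄ₕ — weight by population share, not a simple average.
Σ Nₕx̄ₕ = 339·118 + 369·141 + 92·116 + 236·141 + 288·118 = 40002 + 52029 + 10672 + 33276 + 33984 = 169963.
Divide by N: 169963 / 1324 = 128.371... → 128.4.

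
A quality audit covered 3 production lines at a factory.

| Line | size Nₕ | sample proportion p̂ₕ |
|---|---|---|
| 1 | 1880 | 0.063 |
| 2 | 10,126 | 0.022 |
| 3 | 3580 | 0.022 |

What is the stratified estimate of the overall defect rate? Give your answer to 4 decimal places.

0.0269

Wₕ = Nₕ/N with N = 15586: 0.1206, 0.6497, 0.2297.
p̂_st = 0.1206·0.063 + 0.6497·0.022 + 0.2297·0.022 ≈ 0.026945... → 0.0269.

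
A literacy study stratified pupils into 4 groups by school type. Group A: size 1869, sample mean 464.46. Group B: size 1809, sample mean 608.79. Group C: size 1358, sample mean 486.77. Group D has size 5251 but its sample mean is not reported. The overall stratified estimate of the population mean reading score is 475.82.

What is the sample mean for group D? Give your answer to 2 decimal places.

Σ Nₕx̄ₕ = N·μ, so 5251·x̄_D = 10287·475.82 − (1869·464.46 + 1809·608.79 + 1358·486.77).
= 4894760.34 − 2630410.51 = 2264349.83.
x̄_D = 2264349.83 / 5251 = 431.2226... → 431.22.

431.22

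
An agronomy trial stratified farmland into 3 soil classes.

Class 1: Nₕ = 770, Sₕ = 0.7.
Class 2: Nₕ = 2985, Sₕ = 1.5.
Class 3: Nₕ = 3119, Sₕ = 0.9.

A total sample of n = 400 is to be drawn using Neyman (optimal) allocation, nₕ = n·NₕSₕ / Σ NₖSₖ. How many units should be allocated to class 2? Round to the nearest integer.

1: NₕSₕ = 770·0.7 = 539
2: NₕSₕ = 2985·1.5 = 4477.5
3: NₕSₕ = 3119·0.9 = 2807.1
Σ NₕSₕ = 7823.6.
n_2 = 400·4477.5/7823.6 = 228.923... → 229.

229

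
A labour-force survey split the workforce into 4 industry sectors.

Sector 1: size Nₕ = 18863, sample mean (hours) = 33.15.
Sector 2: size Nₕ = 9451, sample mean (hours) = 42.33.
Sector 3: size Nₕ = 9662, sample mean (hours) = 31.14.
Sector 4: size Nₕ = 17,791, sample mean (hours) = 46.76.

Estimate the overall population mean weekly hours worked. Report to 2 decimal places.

38.70

N = 18863 + 9451 + 9662 + 17791 = 55767.
Overall mean = Σ (Nₕ/N)·x̄ₕ — weight by population share, not a simple average.
Σ Nₕx̄ₕ = 18863·33.15 + 9451·42.33 + 9662·31.14 + 17791·46.76 = 625308.45 + 400060.83 + 300874.68 + 831907.16 = 2158151.12.
Divide by N: 2158151.12 / 55767 = 38.6994... → 38.70.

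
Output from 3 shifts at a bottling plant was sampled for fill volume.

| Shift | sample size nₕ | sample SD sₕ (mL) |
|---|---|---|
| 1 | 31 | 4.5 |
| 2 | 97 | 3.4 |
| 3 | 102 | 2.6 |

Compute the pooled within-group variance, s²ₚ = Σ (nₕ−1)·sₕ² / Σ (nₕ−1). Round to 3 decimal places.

1: (31−1)·4.5² = 30·20.25 = 607.5
2: (97−1)·3.4² = 96·11.56 = 1109.76
3: (102−1)·2.6² = 101·6.76 = 682.76
Numerator = 2400.02; denominator = Σ(nₕ−1) = 227.
s²ₚ = 2400.02/227 = 10.57278... → 10.573.

10.573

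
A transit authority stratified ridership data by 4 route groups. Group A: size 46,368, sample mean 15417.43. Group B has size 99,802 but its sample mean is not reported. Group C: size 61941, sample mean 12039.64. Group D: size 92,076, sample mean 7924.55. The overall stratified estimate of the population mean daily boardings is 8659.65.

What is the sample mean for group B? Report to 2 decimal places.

Σ Nₕx̄ₕ = N·μ, so 99802·x̄_B = 300187·8659.65 − (46368·15417.43 + 61941·12039.64 + 92076·7924.55).
= 2599514354.55 − 2190283601.28 = 409230753.27.
x̄_B = 409230753.27 / 99802 = 4100.4264... → 4100.43.

4100.43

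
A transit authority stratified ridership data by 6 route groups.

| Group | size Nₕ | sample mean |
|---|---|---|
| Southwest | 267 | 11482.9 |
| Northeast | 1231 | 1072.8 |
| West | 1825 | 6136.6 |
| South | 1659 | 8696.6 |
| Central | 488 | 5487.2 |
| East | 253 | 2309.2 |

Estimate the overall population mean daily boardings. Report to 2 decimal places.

N = 267 + 1231 + 1825 + 1659 + 488 + 253 = 5723.
Weight each subgroup mean by Nₕ/N and sum.
Σ Nₕx̄ₕ = 267·11482.9 + 1231·1072.8 + 1825·6136.6 + 1659·8696.6 + 488·5487.2 + 253·2309.2 = 3065934.3 + 1320616.8 + 11199295 + 14427659.4 + 2677753.6 + 584227.6 = 33275486.7.
Divide by N: 33275486.7 / 5723 = 5814.3433... → 5814.34.

5814.34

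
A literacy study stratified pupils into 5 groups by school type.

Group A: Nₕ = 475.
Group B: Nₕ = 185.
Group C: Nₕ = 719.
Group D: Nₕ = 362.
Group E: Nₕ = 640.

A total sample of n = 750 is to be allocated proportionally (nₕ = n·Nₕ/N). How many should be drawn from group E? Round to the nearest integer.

Share of group E = 640/2381 = 0.26879.
Allocate 750 × 0.26879 = 201.596... → 202.

202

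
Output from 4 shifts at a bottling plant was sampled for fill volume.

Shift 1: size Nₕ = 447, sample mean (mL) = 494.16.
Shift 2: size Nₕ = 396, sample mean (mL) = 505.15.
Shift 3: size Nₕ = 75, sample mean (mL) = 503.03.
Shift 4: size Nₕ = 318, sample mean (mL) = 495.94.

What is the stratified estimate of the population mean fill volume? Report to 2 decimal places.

498.68

N = 447 + 396 + 75 + 318 = 1236.
Weight each subgroup mean by Nₕ/N and sum.
Σ Nₕx̄ₕ = 447·494.16 + 396·505.15 + 75·503.03 + 318·495.94 = 220889.52 + 200039.4 + 37727.25 + 157708.92 = 616365.09.
Divide by N: 616365.09 / 1236 = 498.6773... → 498.68.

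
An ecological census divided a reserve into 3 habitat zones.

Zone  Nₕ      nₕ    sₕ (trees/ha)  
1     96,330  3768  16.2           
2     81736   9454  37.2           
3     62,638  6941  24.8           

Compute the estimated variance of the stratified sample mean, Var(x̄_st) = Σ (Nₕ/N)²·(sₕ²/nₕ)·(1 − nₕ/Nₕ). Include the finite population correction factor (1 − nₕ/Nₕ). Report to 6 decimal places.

N = 240704. Term for each stratum: Wₕ²sₕ²/nₕ·(1−nₕ/Nₕ).
Var(x̄_st) = 0.010718816 + 0.014926130 + 0.005335614 = 0.030980559 → 0.030981.

0.030981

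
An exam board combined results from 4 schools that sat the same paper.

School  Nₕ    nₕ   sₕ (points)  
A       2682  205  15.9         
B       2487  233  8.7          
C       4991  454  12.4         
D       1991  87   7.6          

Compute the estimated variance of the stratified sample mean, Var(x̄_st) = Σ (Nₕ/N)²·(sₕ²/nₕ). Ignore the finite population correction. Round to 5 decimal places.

N = 12151. Term for each stratum: Wₕ²sₕ²/nₕ.
Var(x̄_st) = 0.06008055 + 0.01360850 + 0.05713979 + 0.01782487 = 0.14865370 → 0.14865.

0.14865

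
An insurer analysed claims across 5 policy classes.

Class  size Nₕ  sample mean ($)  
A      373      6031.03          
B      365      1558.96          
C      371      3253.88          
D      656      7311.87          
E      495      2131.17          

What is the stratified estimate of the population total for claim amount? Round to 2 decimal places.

Estimate total by summing Nₕ·x̄ₕ over strata.
373·6031.03 + 365·1558.96 + 371·3253.88 + 656·7311.87 + 495·2131.17 = 2249574.19 + 569020.4 + 1207189.48 + 4796586.72 + 1054929.15 = 9877299.94.

9877299.94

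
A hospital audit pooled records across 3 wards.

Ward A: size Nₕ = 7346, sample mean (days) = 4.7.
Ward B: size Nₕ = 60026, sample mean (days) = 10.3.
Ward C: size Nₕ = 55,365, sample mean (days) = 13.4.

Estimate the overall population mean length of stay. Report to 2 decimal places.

N = 122737; weights Wₕ = Nₕ/N = (0.0599, 0.4891, 0.4511).
x̄_st = Σ Wₕ·x̄ₕ = 0.0599·4.7 + 0.4891·10.3 + 0.4511·13.4 ≈ 11.3632...
→ 11.36.

11.36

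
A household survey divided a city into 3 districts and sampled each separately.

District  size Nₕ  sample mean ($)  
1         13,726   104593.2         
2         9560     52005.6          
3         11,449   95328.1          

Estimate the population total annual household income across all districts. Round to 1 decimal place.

3024231216.1

1: 13726·104593.2 = 1435646263.2
2: 9560·52005.6 = 497173536
3: 11449·95328.1 = 1091411416.9
τ̂ = Σ Nₕx̄ₕ = 3024231216.1.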